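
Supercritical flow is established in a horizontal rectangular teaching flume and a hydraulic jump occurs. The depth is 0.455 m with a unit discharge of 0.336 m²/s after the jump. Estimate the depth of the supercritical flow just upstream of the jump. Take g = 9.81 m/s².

y₁ = 0.0924 m

V₂ = q/y₂ = 0.336/0.455 = 0.738 m/s; Fr₂ = V₂/√(g·y₂) = 0.350.
The Bélanger relation is symmetric: y₁/y₂ = ½[√(1 + 8Fr₂²) − 1] = ½[√1.977 − 1] = 0.203.
y₁ = 0.203 × 0.455 = 0.0924 m.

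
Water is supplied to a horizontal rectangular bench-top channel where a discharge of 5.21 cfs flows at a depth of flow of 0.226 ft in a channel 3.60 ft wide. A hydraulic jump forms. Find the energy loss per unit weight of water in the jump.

q = Q/b = 5.21/3.60 = 1.45 ft²/s; V₁ = q/y₁ = 6.40 ft/s. Fr₁ = V₁/√(g·y₁) = 2.37.
Conjugate-depth relation: y₂/y₁ = ½[√(1 + 8Fr₁²) − 1] = ½[√46.08 − 1] = 2.89.
y₂ = 2.89 × 0.226 = 0.654 ft.
Head loss: ΔE = (y₂ − y₁)³/(4y₁y₂) = (0.654 − 0.226)³/(4×0.226×0.654) = 0.0784/0.591 = 0.133 ft.

ΔE = 0.133 ft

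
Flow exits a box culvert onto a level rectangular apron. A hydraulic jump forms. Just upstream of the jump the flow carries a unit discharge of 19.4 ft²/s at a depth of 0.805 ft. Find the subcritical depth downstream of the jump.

V₁ = q/y₁ = 19.4/0.805 = 24.1 ft/s. Fr₁ = V₁/√(g·y₁) = 24.1/√(32.2×0.805) = 4.73.
Sequent-depth ratio: y₂/y₁ = ½[√(1 + 8Fr₁²) − 1] = ½[√180.2 − 1] = 6.21.
y₂ = 6.21 × 0.805 = 5.00 ft.

y₂ = 5.00 ft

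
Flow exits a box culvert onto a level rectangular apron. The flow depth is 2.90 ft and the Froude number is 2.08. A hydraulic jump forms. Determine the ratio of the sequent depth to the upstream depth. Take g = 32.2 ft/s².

Fr₁ = 2.08 (given).
Bélanger equation: y₂/y₁ = ½[√(1 + 8Fr₁²) − 1] = ½[√35.61 − 1] = 2.48.

y₂/y₁ = 2.48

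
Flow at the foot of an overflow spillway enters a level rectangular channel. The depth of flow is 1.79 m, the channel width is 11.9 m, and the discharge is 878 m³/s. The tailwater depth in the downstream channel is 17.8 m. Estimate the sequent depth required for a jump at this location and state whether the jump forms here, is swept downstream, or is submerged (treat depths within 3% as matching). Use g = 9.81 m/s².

y₂ = 24.0 m; the jump is swept downstream

q = Q/b = 878/11.9 = 73.8 m²/s; V₁ = q/y₁ = 41.2 m/s. Fr₁ = V₁/√(g·y₁) = 9.84.
Bélanger equation: y₂/y₁ = ½[√(1 + 8Fr₁²) − 1] = ½[√775.0 − 1] = 13.4.
y₂ = 13.4 × 1.79 = 24.0 m.
Tailwater y_tw = 17.8 m: y_tw < y₂, so the jump is swept downstream.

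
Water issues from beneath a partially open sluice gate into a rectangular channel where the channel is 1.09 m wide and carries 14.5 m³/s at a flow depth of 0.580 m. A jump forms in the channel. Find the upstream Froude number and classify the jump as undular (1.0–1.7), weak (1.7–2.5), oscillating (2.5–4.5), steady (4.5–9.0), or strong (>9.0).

Fr₁ = 9.62; strong jump

q = Q/b = 14.5/1.09 = 13.3 m²/s; V₁ = q/y₁ = 22.9 m/s. Fr₁ = V₁/√(g·y₁) = 9.62.
Fr₁ = 9.62 lies in the strong range.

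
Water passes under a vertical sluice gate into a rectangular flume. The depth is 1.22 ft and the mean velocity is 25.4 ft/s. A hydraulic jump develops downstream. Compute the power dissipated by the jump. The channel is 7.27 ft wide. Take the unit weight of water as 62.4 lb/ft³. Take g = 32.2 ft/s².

Fr₁ = V₁/√(g·y₁) = 25.4/√(32.2×1.22) = 4.05.
From the momentum equation for a rectangular channel, y₂/y₁ = ½[√(1 + 8Fr₁²) − 1] = ½[√132.4 − 1] = 5.25.
y₂ = 5.25 × 1.22 = 6.41 ft.
Head loss: ΔE = (y₂ − y₁)³/(4y₁y₂) = (6.41 − 1.22)³/(4×1.22×6.41) = 140/31.3 = 4.47 ft.
q = V₁·y₁ = 25.4 × 1.22 = 31.0 ft²/s. Q = q·b = 31.0 × 7.27 = 225 cfs. P = γ·Q·ΔE/550 = 62.4 × 225 × 4.47 / 550 = 114 hp.

P = 114 hp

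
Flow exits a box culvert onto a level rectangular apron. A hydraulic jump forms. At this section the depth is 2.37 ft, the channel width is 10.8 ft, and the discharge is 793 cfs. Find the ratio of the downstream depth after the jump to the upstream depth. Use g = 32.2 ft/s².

y₂/y₁ = 4.54

q = Q/b = 793/10.8 = 73.4 ft²/s; V₁ = q/y₁ = 31.0 ft/s. Fr₁ = V₁/√(g·y₁) = 3.55.
Bélanger equation: y₂/y₁ = ½[√(1 + 8Fr₁²) − 1] = ½[√101.6 − 1] = 4.54.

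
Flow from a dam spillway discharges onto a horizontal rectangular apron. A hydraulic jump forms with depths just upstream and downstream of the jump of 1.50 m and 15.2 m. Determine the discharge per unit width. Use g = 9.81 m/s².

q = 43.2 m²/s

For a rectangular channel the momentum equation gives q² = ½·g·y₁·y₂·(y₁ + y₂) = ½×9.81×1.50×15.2×16.7 = 1868.
q = √1868 = 43.2 m²/s.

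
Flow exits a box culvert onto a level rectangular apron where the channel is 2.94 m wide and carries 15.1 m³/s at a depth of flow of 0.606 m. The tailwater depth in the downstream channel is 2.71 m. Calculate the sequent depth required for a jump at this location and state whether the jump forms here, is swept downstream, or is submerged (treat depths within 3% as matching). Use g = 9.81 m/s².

y₂ = 2.69 m; the jump forms here

q = Q/b = 15.1/2.94 = 5.14 m²/s; V₁ = q/y₁ = 8.48 m/s. Fr₁ = V₁/√(g·y₁) = 3.48.
From the momentum equation for a rectangular channel, y₂/y₁ = ½[√(1 + 8Fr₁²) − 1] = ½[√97.66 − 1] = 4.44.
y₂ = 4.44 × 0.606 = 2.69 m.
Tailwater y_tw = 2.71 m: y_tw ≈ y₂, so the jump forms here.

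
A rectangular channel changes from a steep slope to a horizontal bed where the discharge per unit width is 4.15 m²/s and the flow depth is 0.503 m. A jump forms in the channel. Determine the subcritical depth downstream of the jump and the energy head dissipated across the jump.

V₁ = q/y₁ = 4.15/0.503 = 8.25 m/s. Fr₁ = V₁/√(g·y₁) = 8.25/√(9.81×0.503) = 3.71.
By Bélanger, y₂/y₁ = ½[√(1 + 8Fr₁²) − 1] = ½[√111.4 − 1] = 4.78.
y₂ = 4.78 × 0.503 = 2.40 m.
Head loss: ΔE = (y₂ − y₁)³/(4y₁y₂) = (2.40 − 0.503)³/(4×0.503×2.40) = 6.85/4.83 = 1.42 m.

y₂ = 2.40 m; ΔE = 1.42 m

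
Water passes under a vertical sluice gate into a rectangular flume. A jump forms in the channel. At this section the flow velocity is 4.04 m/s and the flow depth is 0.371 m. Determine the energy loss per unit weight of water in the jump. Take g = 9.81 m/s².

ΔE = 0.133 m

Fr₁ = V₁/√(g·y₁) = 4.04/√(9.81×0.371) = 2.12.
By Bélanger, y₂/y₁ = ½[√(1 + 8Fr₁²) − 1] = ½[√36.88 − 1] = 2.54.
y₂ = 2.54 × 0.371 = 0.941 m.
q = V₁·y₁ = 4.04 × 0.371 = 1.50 m²/s. V₂ = q/y₂ = 1.50/0.941 = 1.59 m/s. E₁ = y₁ + V₁²/2g = 1.20 m; E₂ = y₂ + V₂²/2g = 1.07 m. ΔE = E₁ − E₂ = 0.133 m.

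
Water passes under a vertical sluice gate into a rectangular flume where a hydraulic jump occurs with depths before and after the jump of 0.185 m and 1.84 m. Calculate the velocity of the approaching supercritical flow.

For a rectangular channel the momentum equation gives q² = ½·g·y₁·y₂·(y₁ + y₂) = ½×9.81×0.185×1.84×2.02 = 3.38.
q = √3.38 = 1.84 m²/s.
V₁ = q/y₁ = 1.84/0.185 = 9.94 m/s.

V₁ = 9.94 m/s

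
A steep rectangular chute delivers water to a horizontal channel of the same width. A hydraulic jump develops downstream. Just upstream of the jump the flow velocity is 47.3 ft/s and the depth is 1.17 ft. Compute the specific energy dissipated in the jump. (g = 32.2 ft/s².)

ΔE = 23.4 ft

Fr₁ = V₁/√(g·y₁) = 47.3/√(32.2×1.17) = 7.71.
Sequent-depth ratio: y₂/y₁ = ½[√(1 + 8Fr₁²) − 1] = ½[√476.1 − 1] = 10.4.
y₂ = 10.4 × 1.17 = 12.2 ft.
Head loss: ΔE = (y₂ − y₁)³/(4y₁y₂) = (12.2 − 1.17)³/(4×1.17×12.2) = 1334/57.0 = 23.4 ft.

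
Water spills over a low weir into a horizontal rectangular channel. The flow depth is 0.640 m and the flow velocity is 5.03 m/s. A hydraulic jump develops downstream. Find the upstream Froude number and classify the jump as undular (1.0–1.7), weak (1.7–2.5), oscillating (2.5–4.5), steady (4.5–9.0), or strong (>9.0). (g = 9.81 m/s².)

Fr₁ = 2.01; weak jump

Fr₁ = V₁/√(g·y₁) = 5.03/√(9.81×0.640) = 2.01.
Fr₁ = 2.01 lies in the weak range.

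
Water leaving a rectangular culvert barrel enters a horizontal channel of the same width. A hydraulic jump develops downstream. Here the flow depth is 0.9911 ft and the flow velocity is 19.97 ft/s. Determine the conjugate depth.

Fr₁ = V₁/√(g·y₁) = 19.97/√(32.2×0.9911) = 3.535.
By Bélanger, y₂/y₁ = ½[√(1 + 8Fr₁²) − 1] = ½[√100.97 − 1] = 4.524.
y₂ = 4.524 × 0.9911 = 4.484 ft.

y₂ = 4.484 ft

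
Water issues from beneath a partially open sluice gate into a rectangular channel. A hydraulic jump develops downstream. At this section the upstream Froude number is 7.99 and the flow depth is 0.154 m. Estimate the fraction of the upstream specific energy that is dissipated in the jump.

Fr₁ = 7.99 (given).
From the momentum equation for a rectangular channel, y₂/y₁ = ½[√(1 + 8Fr₁²) − 1] = ½[√511.7 − 1] = 10.8.
y₂ = 10.8 × 0.154 = 1.66 m.
E₁ = y₁(1 + Fr₁²/2) = 0.154×(1 + 7.99²/2) = 5.07 m. ΔE = (y₂ − y₁)³/(4y₁y₂) = 3.36 m. ΔE/E₁ = 3.36/5.07 = 0.663.

ΔE/E₁ = 0.663 (66.3%)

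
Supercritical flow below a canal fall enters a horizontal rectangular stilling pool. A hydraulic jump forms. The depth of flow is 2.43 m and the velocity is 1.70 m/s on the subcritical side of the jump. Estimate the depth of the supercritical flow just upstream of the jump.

Fr₂ = V₂/√(g·y₂) = 1.70/√(9.81×2.43) = 0.348.
Since the conjugate-depth ratio holds either way, y₁/y₂ = ½[√(1 + 8Fr₂²) − 1] = ½[√1.970 − 1] = 0.202.
y₁ = 0.202 × 2.43 = 0.490 m.

y₁ = 0.490 m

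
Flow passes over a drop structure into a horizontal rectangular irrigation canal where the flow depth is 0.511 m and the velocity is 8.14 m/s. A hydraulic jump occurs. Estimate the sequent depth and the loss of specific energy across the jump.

y₂ = 2.38 m; ΔE = 1.35 m

Fr₁ = V₁/√(g·y₁) = 8.14/√(9.81×0.511) = 3.64.
Bélanger equation: y₂/y₁ = ½[√(1 + 8Fr₁²) − 1] = ½[√106.7 − 1] = 4.67.
y₂ = 4.67 × 0.511 = 2.38 m.
Head loss: ΔE = (y₂ − y₁)³/(4y₁y₂) = (2.38 − 0.511)³/(4×0.511×2.38) = 6.57/4.87 = 1.35 m.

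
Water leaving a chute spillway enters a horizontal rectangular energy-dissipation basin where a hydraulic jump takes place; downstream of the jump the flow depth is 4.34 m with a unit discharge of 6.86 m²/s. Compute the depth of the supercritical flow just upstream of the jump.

V₂ = q/y₂ = 6.86/4.34 = 1.58 m/s; Fr₂ = V₂/√(g·y₂) = 0.242.
Since the conjugate-depth ratio holds either way, y₁/y₂ = ½[√(1 + 8Fr₂²) − 1] = ½[√1.469 − 1] = 0.106.
y₁ = 0.106 × 4.34 = 0.461 m.

y₁ = 0.461 m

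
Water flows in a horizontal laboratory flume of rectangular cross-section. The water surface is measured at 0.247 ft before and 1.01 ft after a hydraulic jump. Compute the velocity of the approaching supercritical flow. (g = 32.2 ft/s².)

For a rectangular channel the momentum equation gives q² = ½·g·y₁·y₂·(y₁ + y₂) = ½×32.2×0.247×1.01×1.26 = 5.05.
q = √5.05 = 2.25 ft²/s.
V₁ = q/y₁ = 2.25/0.247 = 9.10 ft/s.

V₁ = 9.10 ft/s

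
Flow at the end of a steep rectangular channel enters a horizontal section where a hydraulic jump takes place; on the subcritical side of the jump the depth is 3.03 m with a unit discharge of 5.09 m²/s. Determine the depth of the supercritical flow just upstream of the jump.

y₁ = 0.495 m

V₂ = q/y₂ = 5.09/3.03 = 1.68 m/s; Fr₂ = V₂/√(g·y₂) = 0.308.
Since the conjugate-depth ratio holds either way, y₁/y₂ = ½[√(1 + 8Fr₂²) − 1] = ½[√1.760 − 1] = 0.163.
y₁ = 0.163 × 3.03 = 0.495 m.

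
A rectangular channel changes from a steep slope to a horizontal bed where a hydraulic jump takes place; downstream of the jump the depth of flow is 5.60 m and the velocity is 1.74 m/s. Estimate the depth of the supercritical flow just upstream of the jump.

Fr₂ = V₂/√(g·y₂) = 1.74/√(9.81×5.60) = 0.235.
From the momentum equation (using Fr₂), y₁/y₂ = ½[√(1 + 8Fr₂²) − 1] = ½[√1.441 − 1] = 0.100.
y₁ = 0.100 × 5.60 = 0.561 m.

y₁ = 0.561 m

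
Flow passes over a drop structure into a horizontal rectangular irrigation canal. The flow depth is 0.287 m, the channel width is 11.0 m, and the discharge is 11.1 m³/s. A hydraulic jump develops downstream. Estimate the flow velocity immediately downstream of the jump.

V₂ = 1.40 m/s

q = Q/b = 11.1/11.0 = 1.01 m²/s; V₁ = q/y₁ = 3.52 m/s. Fr₁ = V₁/√(g·y₁) = 2.10.
Sequent-depth ratio: y₂/y₁ = ½[√(1 + 8Fr₁²) − 1] = ½[√36.13 − 1] = 2.51.
y₂ = 2.51 × 0.287 = 0.719 m.
V₂ = q/y₂ = 1.01/0.719 = 1.40 m/s.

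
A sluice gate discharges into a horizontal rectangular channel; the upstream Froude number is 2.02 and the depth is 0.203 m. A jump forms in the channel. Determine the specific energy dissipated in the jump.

Fr₁ = 2.02 (given).
By Bélanger, y₂/y₁ = ½[√(1 + 8Fr₁²) − 1] = ½[√33.64 − 1] = 2.40.
y₂ = 2.40 × 0.203 = 0.487 m.
V₁ = Fr₁·√(g·y₁) = 2.02×√(9.81×0.203) = 2.85 m/s; q = V₁·y₁ = 0.579 m²/s. V₂ = q/y₂ = 0.579/0.487 = 1.19 m/s. E₁ = y₁ + V₁²/2g = 0.617 m; E₂ = y₂ + V₂²/2g = 0.559 m. ΔE = E₁ − E₂ = 0.0580 m.

ΔE = 0.0580 m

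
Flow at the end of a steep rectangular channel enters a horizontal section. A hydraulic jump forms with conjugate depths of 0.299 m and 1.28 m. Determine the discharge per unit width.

For a rectangular channel the momentum equation gives q² = ½·g·y₁·y₂·(y₁ + y₂) = ½×9.81×0.299×1.28×1.58 = 2.96.
q = √2.96 = 1.72 m²/s.

q = 1.72 m²/s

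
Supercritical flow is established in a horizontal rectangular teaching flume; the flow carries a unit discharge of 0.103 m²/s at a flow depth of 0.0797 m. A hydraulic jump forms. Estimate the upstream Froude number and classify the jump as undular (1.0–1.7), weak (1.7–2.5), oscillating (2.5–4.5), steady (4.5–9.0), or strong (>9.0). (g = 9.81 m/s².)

Fr₁ = 1.46; undular jump

V₁ = q/y₁ = 0.103/0.0797 = 1.29 m/s. Fr₁ = V₁/√(g·y₁) = 1.29/√(9.81×0.0797) = 1.46.
Fr₁ = 1.46 lies in the undular range.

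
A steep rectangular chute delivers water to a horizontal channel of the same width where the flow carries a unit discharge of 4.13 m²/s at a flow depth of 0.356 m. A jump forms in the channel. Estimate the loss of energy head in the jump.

ΔE = 4.16 m

V₁ = q/y₁ = 4.13/0.356 = 11.6 m/s. Fr₁ = V₁/√(g·y₁) = 11.6/√(9.81×0.356) = 6.21.
From the momentum equation for a rectangular channel, y₂/y₁ = ½[√(1 + 8Fr₁²) − 1] = ½[√309.3 − 1] = 8.29.
y₂ = 8.29 × 0.356 = 2.95 m.
Head loss: ΔE = (y₂ − y₁)³/(4y₁y₂) = (2.95 − 0.356)³/(4×0.356×2.95) = 17.5/4.20 = 4.16 m.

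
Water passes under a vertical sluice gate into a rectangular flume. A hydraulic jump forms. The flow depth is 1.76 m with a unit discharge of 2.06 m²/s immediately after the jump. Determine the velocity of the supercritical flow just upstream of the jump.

V₂ = q/y₂ = 2.06/1.76 = 1.17 m/s; Fr₂ = V₂/√(g·y₂) = 0.282.
From the momentum equation (using Fr₂), y₁/y₂ = ½[√(1 + 8Fr₂²) − 1] = ½[√1.635 − 1] = 0.139.
y₁ = 0.139 × 1.76 = 0.245 m.
V₁ = q/y₁ = 2.06/0.245 = 8.40 m/s.

V₁ = 8.40 m/s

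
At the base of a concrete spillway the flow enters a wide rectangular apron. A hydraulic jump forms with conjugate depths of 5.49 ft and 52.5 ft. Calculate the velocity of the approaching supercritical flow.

V₁ = 94.5 ft/s

For a rectangular channel the momentum equation gives q² = ½·g·y₁·y₂·(y₁ + y₂) = ½×32.2×5.49×52.5×58.0 = 269098.
q = √269098 = 519 ft²/s.
V₁ = q/y₁ = 519/5.49 = 94.5 ft/s.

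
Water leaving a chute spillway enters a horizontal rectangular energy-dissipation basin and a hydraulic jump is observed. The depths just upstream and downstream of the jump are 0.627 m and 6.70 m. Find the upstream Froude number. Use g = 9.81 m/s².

Fr₁ = 7.90

For a rectangular channel the momentum equation gives q² = ½·g·y₁·y₂·(y₁ + y₂) = ½×9.81×0.627×6.70×7.33 = 151.
q = √151 = 12.3 m²/s.
V₁ = q/y₁ = 19.6 m/s; Fr₁ = V₁/√(g·y₁) = 7.90.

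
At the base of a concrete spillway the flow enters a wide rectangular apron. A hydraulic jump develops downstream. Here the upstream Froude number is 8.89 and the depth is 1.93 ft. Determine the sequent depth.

Fr₁ = 8.89 (given).
By Bélanger, y₂/y₁ = ½[√(1 + 8Fr₁²) − 1] = ½[√633.3 − 1] = 12.1.
y₂ = 12.1 × 1.93 = 23.3 ft.

y₂ = 23.3 ft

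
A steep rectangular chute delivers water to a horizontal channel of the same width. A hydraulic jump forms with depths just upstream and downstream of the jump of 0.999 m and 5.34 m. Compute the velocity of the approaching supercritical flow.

V₁ = 12.9 m/s

For a rectangular channel the momentum equation gives q² = ½·g·y₁·y₂·(y₁ + y₂) = ½×9.81×0.999×5.34×6.34 = 166.
q = √166 = 12.9 m²/s.
V₁ = q/y₁ = 12.9/0.999 = 12.9 m/s.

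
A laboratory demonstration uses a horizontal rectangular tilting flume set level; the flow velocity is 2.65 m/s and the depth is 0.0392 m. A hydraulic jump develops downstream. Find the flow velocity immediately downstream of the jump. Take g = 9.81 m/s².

V₂ = 0.476 m/s

Fr₁ = V₁/√(g·y₁) = 2.65/√(9.81×0.0392) = 4.27.
Bélanger equation: y₂/y₁ = ½[√(1 + 8Fr₁²) − 1] = ½[√147.1 − 1] = 5.56.
y₂ = 5.56 × 0.0392 = 0.218 m.
q = V₁·y₁ = 2.65 × 0.0392 = 0.104 m²/s.
V₂ = q/y₂ = 0.104/0.218 = 0.476 m/s.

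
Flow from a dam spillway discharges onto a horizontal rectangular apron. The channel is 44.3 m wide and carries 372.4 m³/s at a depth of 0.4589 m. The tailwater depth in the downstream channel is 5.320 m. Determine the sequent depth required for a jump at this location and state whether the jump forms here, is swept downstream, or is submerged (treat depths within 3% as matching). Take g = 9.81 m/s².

q = Q/b = 372.4/44.3 = 8.406 m²/s; V₁ = q/y₁ = 18.32 m/s. Fr₁ = V₁/√(g·y₁) = 8.634.
Conjugate-depth relation: y₂/y₁ = ½[√(1 + 8Fr₁²) − 1] = ½[√597.32 − 1] = 11.72.
y₂ = 11.72 × 0.4589 = 5.378 m.
Tailwater y_tw = 5.320 m: y_tw ≈ y₂, so the jump forms here.

y₂ = 5.378 m; the jump forms here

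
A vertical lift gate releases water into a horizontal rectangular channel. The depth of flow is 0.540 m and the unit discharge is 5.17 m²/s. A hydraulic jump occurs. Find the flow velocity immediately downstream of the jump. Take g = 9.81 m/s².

V₁ = q/y₁ = 5.17/0.540 = 9.57 m/s. Fr₁ = V₁/√(g·y₁) = 9.57/√(9.81×0.540) = 4.16.
Conjugate-depth relation: y₂/y₁ = ½[√(1 + 8Fr₁²) − 1] = ½[√139.4 − 1] = 5.40.
y₂ = 5.40 × 0.540 = 2.92 m.
V₂ = q/y₂ = 5.17/2.92 = 1.77 m/s.

V₂ = 1.77 m/s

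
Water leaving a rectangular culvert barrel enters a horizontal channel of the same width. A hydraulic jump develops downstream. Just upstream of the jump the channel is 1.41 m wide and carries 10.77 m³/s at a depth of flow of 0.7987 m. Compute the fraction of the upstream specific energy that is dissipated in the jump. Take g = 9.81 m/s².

ΔE/E₁ = 0.318 (31.8%)

q = Q/b = 10.77/1.41 = 7.638 m²/s; V₁ = q/y₁ = 9.563 m/s. Fr₁ = V₁/√(g·y₁) = 3.417.
From the momentum equation for a rectangular channel, y₂/y₁ = ½[√(1 + 8Fr₁²) − 1] = ½[√94.382 − 1] = 4.358.
y₂ = 4.358 × 0.7987 = 3.480 m.
E₁ = y₁ + V₁²/2g = 5.460 m. ΔE = (y₂ − y₁)³/(4y₁y₂) = 1.734 m. ΔE/E₁ = 1.734/5.460 = 0.318.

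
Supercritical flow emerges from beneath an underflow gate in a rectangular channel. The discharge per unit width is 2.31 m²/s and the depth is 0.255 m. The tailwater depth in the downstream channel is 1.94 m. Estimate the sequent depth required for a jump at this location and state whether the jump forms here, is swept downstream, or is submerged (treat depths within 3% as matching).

V₁ = q/y₁ = 2.31/0.255 = 9.06 m/s. Fr₁ = V₁/√(g·y₁) = 9.06/√(9.81×0.255) = 5.73.
Conjugate-depth relation: y₂/y₁ = ½[√(1 + 8Fr₁²) − 1] = ½[√263.4 − 1] = 7.62.
y₂ = 7.62 × 0.255 = 1.94 m.
Tailwater y_tw = 1.94 m: y_tw ≈ y₂, so the jump forms here.

y₂ = 1.94 m; the jump forms here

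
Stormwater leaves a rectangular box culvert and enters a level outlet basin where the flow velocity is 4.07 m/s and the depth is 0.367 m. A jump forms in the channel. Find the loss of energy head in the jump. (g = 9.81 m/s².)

Fr₁ = V₁/√(g·y₁) = 4.07/√(9.81×0.367) = 2.14.
From the momentum equation for a rectangular channel, y₂/y₁ = ½[√(1 + 8Fr₁²) − 1] = ½[√37.81 − 1] = 2.57.
y₂ = 2.57 × 0.367 = 0.945 m.
q = V₁·y₁ = 4.07 × 0.367 = 1.49 m²/s. V₂ = q/y₂ = 1.49/0.945 = 1.58 m/s. E₁ = y₁ + V₁²/2g = 1.21 m; E₂ = y₂ + V₂²/2g = 1.07 m. ΔE = E₁ − E₂ = 0.139 m.

ΔE = 0.139 m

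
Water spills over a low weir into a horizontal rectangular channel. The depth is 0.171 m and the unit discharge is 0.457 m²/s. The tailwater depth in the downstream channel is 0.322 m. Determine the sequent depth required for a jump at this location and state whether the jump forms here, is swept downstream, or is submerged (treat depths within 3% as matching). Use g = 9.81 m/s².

y₂ = 0.421 m; the jump is swept downstream

V₁ = q/y₁ = 0.457/0.171 = 2.67 m/s. Fr₁ = V₁/√(g·y₁) = 2.67/√(9.81×0.171) = 2.06.
Bélanger equation: y₂/y₁ = ½[√(1 + 8Fr₁²) − 1] = ½[√35.06 − 1] = 2.46.
y₂ = 2.46 × 0.171 = 0.421 m.
Tailwater y_tw = 0.322 m: y_tw < y₂, so the jump is swept downstream.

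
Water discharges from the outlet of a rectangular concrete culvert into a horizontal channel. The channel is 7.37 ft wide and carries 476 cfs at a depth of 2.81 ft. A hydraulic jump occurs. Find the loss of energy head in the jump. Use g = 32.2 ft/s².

ΔE = 1.77 ft

q = Q/b = 476/7.37 = 64.6 ft²/s; V₁ = q/y₁ = 23.0 ft/s. Fr₁ = V₁/√(g·y₁) = 2.42.
From the momentum equation for a rectangular channel, y₂/y₁ = ½[√(1 + 8Fr₁²) − 1] = ½[√47.71 − 1] = 2.95.
y₂ = 2.95 × 2.81 = 8.30 ft.
Head loss: ΔE = (y₂ − y₁)³/(4y₁y₂) = (8.30 − 2.81)³/(4×2.81×8.30) = 165/93.3 = 1.77 ft.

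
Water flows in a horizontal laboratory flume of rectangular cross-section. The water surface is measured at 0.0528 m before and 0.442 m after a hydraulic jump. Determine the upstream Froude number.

Fr₁ = 6.26

For a rectangular channel the momentum equation gives q² = ½·g·y₁·y₂·(y₁ + y₂) = ½×9.81×0.0528×0.442×0.495 = 0.0566.
q = √0.0566 = 0.238 m²/s.
V₁ = q/y₁ = 4.51 m/s; Fr₁ = V₁/√(g·y₁) = 6.26.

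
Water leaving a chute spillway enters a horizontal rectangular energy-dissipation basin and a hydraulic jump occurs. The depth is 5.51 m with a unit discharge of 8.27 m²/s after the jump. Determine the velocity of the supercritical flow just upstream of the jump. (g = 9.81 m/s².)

V₂ = q/y₂ = 8.27/5.51 = 1.50 m/s; Fr₂ = V₂/√(g·y₂) = 0.204.
The Bélanger relation is symmetric: y₁/y₂ = ½[√(1 + 8Fr₂²) − 1] = ½[√1.333 − 1] = 0.0774.
y₁ = 0.0774 × 5.51 = 0.426 m.
V₁ = q/y₁ = 8.27/0.426 = 19.4 m/s.

V₁ = 19.4 m/s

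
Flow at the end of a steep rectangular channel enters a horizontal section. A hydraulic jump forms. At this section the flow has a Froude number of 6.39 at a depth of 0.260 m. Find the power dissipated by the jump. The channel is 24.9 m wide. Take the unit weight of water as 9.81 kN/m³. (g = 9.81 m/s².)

Fr₁ = 6.39 (given).
Bélanger equation: y₂/y₁ = ½[√(1 + 8Fr₁²) − 1] = ½[√327.7 − 1] = 8.55.
y₂ = 8.55 × 0.260 = 2.22 m.
Head loss: ΔE = (y₂ − y₁)³/(4y₁y₂) = (2.22 − 0.260)³/(4×0.260×2.22) = 7.57/2.31 = 3.27 m.
V₁ = Fr₁·√(g·y₁) = 6.39×√(9.81×0.260) = 10.2 m/s; q = V₁·y₁ = 2.65 m²/s. Q = q·b = 2.65 × 24.9 = 66.1 m³/s. P = γ·Q·ΔE = 9.81 × 66.1 × 3.27 = 2121 kW.

P = 2121 kW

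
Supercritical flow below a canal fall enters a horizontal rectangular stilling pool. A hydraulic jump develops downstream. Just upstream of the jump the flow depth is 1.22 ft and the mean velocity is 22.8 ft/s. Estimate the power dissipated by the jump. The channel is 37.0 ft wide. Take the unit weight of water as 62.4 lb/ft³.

Fr₁ = V₁/√(g·y₁) = 22.8/√(32.2×1.22) = 3.64.
Conjugate-depth relation: y₂/y₁ = ½[√(1 + 8Fr₁²) − 1] = ½[√106.9 − 1] = 4.67.
y₂ = 4.67 × 1.22 = 5.70 ft.
q = V₁·y₁ = 22.8 × 1.22 = 27.8 ft²/s. V₂ = q/y₂ = 27.8/5.70 = 4.88 ft/s. E₁ = y₁ + V₁²/2g = 9.29 ft; E₂ = y₂ + V₂²/2g = 6.07 ft. ΔE = E₁ − E₂ = 3.23 ft.
Q = q·b = 27.8 × 37.0 = 1029 cfs. P = γ·Q·ΔE/550 = 62.4 × 1029 × 3.23 / 550 = 377 hp.

P = 377 hp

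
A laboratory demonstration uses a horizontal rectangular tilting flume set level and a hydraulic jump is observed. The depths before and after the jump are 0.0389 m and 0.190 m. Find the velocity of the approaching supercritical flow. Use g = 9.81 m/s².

V₁ = 2.34 m/s

For a rectangular channel the momentum equation gives q² = ½·g·y₁·y₂·(y₁ + y₂) = ½×9.81×0.0389×0.190×0.229 = 0.00830.
q = √0.00830 = 0.0911 m²/s.
V₁ = q/y₁ = 0.0911/0.0389 = 2.34 m/s.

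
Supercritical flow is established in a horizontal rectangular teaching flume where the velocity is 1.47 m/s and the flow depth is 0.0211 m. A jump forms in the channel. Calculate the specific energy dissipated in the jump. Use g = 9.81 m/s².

Fr₁ = V₁/√(g·y₁) = 1.47/√(9.81×0.0211) = 3.23.
Conjugate-depth relation: y₂/y₁ = ½[√(1 + 8Fr₁²) − 1] = ½[√84.52 − 1] = 4.10.
y₂ = 4.10 × 0.0211 = 0.0864 m.
q = V₁·y₁ = 1.47 × 0.0211 = 0.0310 m²/s. V₂ = q/y₂ = 0.0310/0.0864 = 0.359 m/s. E₁ = y₁ + V₁²/2g = 0.131 m; E₂ = y₂ + V₂²/2g = 0.0930 m. ΔE = E₁ − E₂ = 0.0382 m.

ΔE = 0.0382 m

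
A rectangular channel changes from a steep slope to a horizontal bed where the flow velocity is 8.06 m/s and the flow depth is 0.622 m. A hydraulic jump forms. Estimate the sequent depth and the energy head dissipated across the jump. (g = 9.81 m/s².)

y₂ = 2.58 m; ΔE = 1.16 m

Fr₁ = V₁/√(g·y₁) = 8.06/√(9.81×0.622) = 3.26.
Bélanger equation: y₂/y₁ = ½[√(1 + 8Fr₁²) − 1] = ½[√86.17 − 1] = 4.14.
y₂ = 4.14 × 0.622 = 2.58 m.
q = V₁·y₁ = 8.06 × 0.622 = 5.01 m²/s. V₂ = q/y₂ = 5.01/2.58 = 1.95 m/s. E₁ = y₁ + V₁²/2g = 3.93 m; E₂ = y₂ + V₂²/2g = 2.77 m. ΔE = E₁ − E₂ = 1.16 m.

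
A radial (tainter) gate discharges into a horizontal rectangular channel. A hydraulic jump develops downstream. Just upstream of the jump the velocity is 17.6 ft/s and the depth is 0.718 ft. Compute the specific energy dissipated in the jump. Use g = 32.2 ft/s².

Fr₁ = V₁/√(g·y₁) = 17.6/√(32.2×0.718) = 3.66.
Sequent-depth ratio: y₂/y₁ = ½[√(1 + 8Fr₁²) − 1] = ½[√108.2 − 1] = 4.70.
y₂ = 4.70 × 0.718 = 3.38 ft.
Head loss: ΔE = (y₂ − y₁)³/(4y₁y₂) = (3.38 − 0.718)³/(4×0.718×3.38) = 18.8/9.69 = 1.94 ft.

ΔE = 1.94 ft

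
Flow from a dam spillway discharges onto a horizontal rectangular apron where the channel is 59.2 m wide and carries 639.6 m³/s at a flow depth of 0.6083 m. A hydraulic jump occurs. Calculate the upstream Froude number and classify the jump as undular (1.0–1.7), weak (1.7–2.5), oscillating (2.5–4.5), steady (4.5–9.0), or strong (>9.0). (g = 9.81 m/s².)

q = Q/b = 639.6/59.2 = 10.80 m²/s; V₁ = q/y₁ = 17.76 m/s. Fr₁ = V₁/√(g·y₁) = 7.271.
Fr₁ = 7.271 lies in the steady range.

Fr₁ = 7.271; steady jump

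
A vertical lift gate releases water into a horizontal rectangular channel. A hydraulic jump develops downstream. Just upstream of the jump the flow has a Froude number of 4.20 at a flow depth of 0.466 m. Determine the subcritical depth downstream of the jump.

Fr₁ = 4.20 (given).
Sequent-depth ratio: y₂/y₁ = ½[√(1 + 8Fr₁²) − 1] = ½[√142.1 − 1] = 5.46.
y₂ = 5.46 × 0.466 = 2.54 m.

y₂ = 2.54 m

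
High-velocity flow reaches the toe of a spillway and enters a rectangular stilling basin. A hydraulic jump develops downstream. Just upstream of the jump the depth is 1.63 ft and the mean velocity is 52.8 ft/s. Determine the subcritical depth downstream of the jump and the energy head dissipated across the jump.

Fr₁ = V₁/√(g·y₁) = 52.8/√(32.2×1.63) = 7.29.
Sequent-depth ratio: y₂/y₁ = ½[√(1 + 8Fr₁²) − 1] = ½[√425.9 − 1] = 9.82.
y₂ = 9.82 × 1.63 = 16.0 ft.
q = V₁·y₁ = 52.8 × 1.63 = 86.1 ft²/s. V₂ = q/y₂ = 86.1/16.0 = 5.38 ft/s. E₁ = y₁ + V₁²/2g = 44.9 ft; E₂ = y₂ + V₂²/2g = 16.5 ft. ΔE = E₁ − E₂ = 28.5 ft.

y₂ = 16.0 ft; ΔE = 28.5 ft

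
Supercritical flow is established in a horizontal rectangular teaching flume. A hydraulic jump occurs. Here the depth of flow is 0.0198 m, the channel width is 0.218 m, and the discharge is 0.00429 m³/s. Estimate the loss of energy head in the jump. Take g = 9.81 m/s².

q = Q/b = 0.00429/0.218 = 0.0197 m²/s; V₁ = q/y₁ = 0.994 m/s. Fr₁ = V₁/√(g·y₁) = 2.26.
Bélanger equation: y₂/y₁ = ½[√(1 + 8Fr₁²) − 1] = ½[√41.68 − 1] = 2.73.
y₂ = 2.73 × 0.0198 = 0.0540 m.
Head loss: ΔE = (y₂ − y₁)³/(4y₁y₂) = (0.0540 − 0.0198)³/(4×0.0198×0.0540) = 0.0000401/0.00428 = 0.00936 m.

ΔE = 0.00936 m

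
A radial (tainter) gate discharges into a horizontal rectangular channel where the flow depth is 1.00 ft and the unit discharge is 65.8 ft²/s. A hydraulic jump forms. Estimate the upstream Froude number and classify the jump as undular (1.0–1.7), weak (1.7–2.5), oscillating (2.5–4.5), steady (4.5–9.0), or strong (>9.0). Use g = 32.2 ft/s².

V₁ = q/y₁ = 65.8/1.00 = 65.8 ft/s. Fr₁ = V₁/√(g·y₁) = 65.8/√(32.2×1.00) = 11.6.
Fr₁ = 11.6 lies in the strong range.

Fr₁ = 11.6; strong jump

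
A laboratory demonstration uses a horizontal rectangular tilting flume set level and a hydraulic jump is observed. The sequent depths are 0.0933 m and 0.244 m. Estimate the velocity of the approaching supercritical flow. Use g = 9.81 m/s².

For a rectangular channel the momentum equation gives q² = ½·g·y₁·y₂·(y₁ + y₂) = ½×9.81×0.0933×0.244×0.337 = 0.0377.
q = √0.0377 = 0.194 m²/s.
V₁ = q/y₁ = 0.194/0.0933 = 2.08 m/s.

V₁ = 2.08 m/s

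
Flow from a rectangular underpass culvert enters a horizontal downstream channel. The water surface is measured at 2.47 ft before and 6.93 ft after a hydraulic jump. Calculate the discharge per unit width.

q = 50.9 ft²/s

For a rectangular channel the momentum equation gives q² = ½·g·y₁·y₂·(y₁ + y₂) = ½×32.2×2.47×6.93×9.40 = 2591.
q = √2591 = 50.9 ft²/s.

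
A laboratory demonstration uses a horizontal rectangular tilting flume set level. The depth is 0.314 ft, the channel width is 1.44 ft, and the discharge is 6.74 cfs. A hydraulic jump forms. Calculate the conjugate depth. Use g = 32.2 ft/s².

y₂ = 1.93 ft

q = Q/b = 6.74/1.44 = 4.68 ft²/s; V₁ = q/y₁ = 14.9 ft/s. Fr₁ = V₁/√(g·y₁) = 4.69.
Bélanger equation: y₂/y₁ = ½[√(1 + 8Fr₁²) − 1] = ½[√176.8 − 1] = 6.15.
y₂ = 6.15 × 0.314 = 1.93 ft.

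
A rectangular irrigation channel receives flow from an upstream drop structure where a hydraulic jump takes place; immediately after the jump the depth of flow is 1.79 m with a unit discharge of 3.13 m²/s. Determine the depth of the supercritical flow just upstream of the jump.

y₁ = 0.490 m

V₂ = q/y₂ = 3.13/1.79 = 1.75 m/s; Fr₂ = V₂/√(g·y₂) = 0.417.
The Bélanger relation is symmetric: y₁/y₂ = ½[√(1 + 8Fr₂²) − 1] = ½[√2.393 − 1] = 0.273.
y₁ = 0.273 × 1.79 = 0.490 m.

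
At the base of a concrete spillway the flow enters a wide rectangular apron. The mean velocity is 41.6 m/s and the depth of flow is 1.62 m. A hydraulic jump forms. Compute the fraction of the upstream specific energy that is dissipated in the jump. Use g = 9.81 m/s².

Fr₁ = V₁/√(g·y₁) = 41.6/√(9.81×1.62) = 10.4.
Conjugate-depth relation: y₂/y₁ = ½[√(1 + 8Fr₁²) − 1] = ½[√872.1 − 1] = 14.3.
y₂ = 14.3 × 1.62 = 23.1 m.
E₁ = y₁ + V₁²/2g = 89.8 m. ΔE = (y₂ − y₁)³/(4y₁y₂) = 66.3 m. ΔE/E₁ = 66.3/89.8 = 0.738.

ΔE/E₁ = 0.738 (73.8%)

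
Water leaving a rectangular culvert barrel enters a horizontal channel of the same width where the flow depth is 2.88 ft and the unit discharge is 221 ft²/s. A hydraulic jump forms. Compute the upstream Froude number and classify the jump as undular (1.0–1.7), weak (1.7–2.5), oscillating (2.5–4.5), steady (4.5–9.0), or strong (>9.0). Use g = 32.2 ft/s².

Fr₁ = 7.97; steady jump

V₁ = q/y₁ = 221/2.88 = 76.7 ft/s. Fr₁ = V₁/√(g·y₁) = 76.7/√(32.2×2.88) = 7.97.
Fr₁ = 7.97 lies in the steady range.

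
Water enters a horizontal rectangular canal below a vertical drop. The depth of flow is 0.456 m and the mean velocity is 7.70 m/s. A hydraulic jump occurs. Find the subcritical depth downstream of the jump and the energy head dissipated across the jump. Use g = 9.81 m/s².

y₂ = 2.13 m; ΔE = 1.21 m

Fr₁ = V₁/√(g·y₁) = 7.70/√(9.81×0.456) = 3.64.
Sequent-depth ratio: y₂/y₁ = ½[√(1 + 8Fr₁²) − 1] = ½[√107.0 − 1] = 4.67.
y₂ = 4.67 × 0.456 = 2.13 m.
q = V₁·y₁ = 7.70 × 0.456 = 3.51 m²/s. V₂ = q/y₂ = 3.51/2.13 = 1.65 m/s. E₁ = y₁ + V₁²/2g = 3.48 m; E₂ = y₂ + V₂²/2g = 2.27 m. ΔE = E₁ − E₂ = 1.21 m.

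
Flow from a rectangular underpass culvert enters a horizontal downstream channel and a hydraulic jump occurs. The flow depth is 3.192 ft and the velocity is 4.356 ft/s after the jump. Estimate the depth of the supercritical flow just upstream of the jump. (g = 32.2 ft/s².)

y₁ = 0.9158 ft

Fr₂ = V₂/√(g·y₂) = 4.356/√(32.2×3.192) = 0.4297.
Since the conjugate-depth ratio holds either way, y₁/y₂ = ½[√(1 + 8Fr₂²) − 1] = ½[√2.4769 − 1] = 0.2869.
y₁ = 0.2869 × 3.192 = 0.9158 ft.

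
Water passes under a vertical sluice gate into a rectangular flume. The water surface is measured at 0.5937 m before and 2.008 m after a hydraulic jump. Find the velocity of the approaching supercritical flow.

V₁ = 6.570 m/s

For a rectangular channel the momentum equation gives q² = ½·g·y₁·y₂·(y₁ + y₂) = ½×9.81×0.5937×2.008×2.602 = 15.21.
q = √15.21 = 3.900 m²/s.
V₁ = q/y₁ = 3.900/0.5937 = 6.570 m/s.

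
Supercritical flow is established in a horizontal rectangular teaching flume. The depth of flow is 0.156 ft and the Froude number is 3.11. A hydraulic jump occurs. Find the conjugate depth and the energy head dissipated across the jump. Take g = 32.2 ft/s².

y₂ = 0.613 ft; ΔE = 0.249 ft

Fr₁ = 3.11 (given).
From the momentum equation for a rectangular channel, y₂/y₁ = ½[√(1 + 8Fr₁²) − 1] = ½[√78.38 − 1] = 3.93.
y₂ = 3.93 × 0.156 = 0.613 ft.
V₁ = Fr₁·√(g·y₁) = 3.11×√(32.2×0.156) = 6.97 ft/s; q = V₁·y₁ = 1.09 ft²/s. V₂ = q/y₂ = 1.09/0.613 = 1.78 ft/s. E₁ = y₁ + V₁²/2g = 0.910 ft; E₂ = y₂ + V₂²/2g = 0.661 ft. ΔE = E₁ − E₂ = 0.249 ft.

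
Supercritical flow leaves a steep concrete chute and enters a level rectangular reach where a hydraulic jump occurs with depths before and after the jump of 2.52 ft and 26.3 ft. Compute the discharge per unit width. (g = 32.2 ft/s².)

q = 175 ft²/s

For a rectangular channel the momentum equation gives q² = ½·g·y₁·y₂·(y₁ + y₂) = ½×32.2×2.52×26.3×28.8 = 30752.
q = √30752 = 175 ft²/s.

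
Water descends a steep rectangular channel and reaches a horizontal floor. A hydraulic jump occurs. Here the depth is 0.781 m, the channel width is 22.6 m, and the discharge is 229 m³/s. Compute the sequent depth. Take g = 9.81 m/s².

q = Q/b = 229/22.6 = 10.1 m²/s; V₁ = q/y₁ = 13.0 m/s. Fr₁ = V₁/√(g·y₁) = 4.69.
By Bélanger, y₂/y₁ = ½[√(1 + 8Fr₁²) − 1] = ½[√176.8 − 1] = 6.15.
y₂ = 6.15 × 0.781 = 4.80 m.

y₂ = 4.80 m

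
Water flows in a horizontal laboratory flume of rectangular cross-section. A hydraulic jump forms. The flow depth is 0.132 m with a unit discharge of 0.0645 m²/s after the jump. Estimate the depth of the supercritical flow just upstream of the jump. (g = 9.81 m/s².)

y₁ = 0.0378 m

V₂ = q/y₂ = 0.0645/0.132 = 0.489 m/s; Fr₂ = V₂/√(g·y₂) = 0.429.
Applying the sequent-depth relation in reverse, y₁/y₂ = ½[√(1 + 8Fr₂²) − 1] = ½[√2.475 − 1] = 0.287.
y₁ = 0.287 × 0.132 = 0.0378 m.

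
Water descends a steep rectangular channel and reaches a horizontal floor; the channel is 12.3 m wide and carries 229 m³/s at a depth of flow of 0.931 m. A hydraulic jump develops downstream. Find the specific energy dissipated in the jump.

ΔE = 12.8 m

q = Q/b = 229/12.3 = 18.6 m²/s; V₁ = q/y₁ = 20.0 m/s. Fr₁ = V₁/√(g·y₁) = 6.62.
Bélanger equation: y₂/y₁ = ½[√(1 + 8Fr₁²) − 1] = ½[√351.3 − 1] = 8.87.
y₂ = 8.87 × 0.931 = 8.26 m.
Head loss: ΔE = (y₂ − y₁)³/(4y₁y₂) = (8.26 − 0.931)³/(4×0.931×8.26) = 394/30.8 = 12.8 m.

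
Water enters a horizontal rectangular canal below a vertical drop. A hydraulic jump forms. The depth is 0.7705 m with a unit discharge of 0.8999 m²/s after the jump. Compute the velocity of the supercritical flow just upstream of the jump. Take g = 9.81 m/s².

V₁ = 4.147 m/s

V₂ = q/y₂ = 0.8999/0.7705 = 1.168 m/s; Fr₂ = V₂/√(g·y₂) = 0.4248.
From the momentum equation (using Fr₂), y₁/y₂ = ½[√(1 + 8Fr₂²) − 1] = ½[√2.4437 − 1] = 0.2816.
y₁ = 0.2816 × 0.7705 = 0.2170 m.
V₁ = q/y₁ = 0.8999/0.2170 = 4.147 m/s.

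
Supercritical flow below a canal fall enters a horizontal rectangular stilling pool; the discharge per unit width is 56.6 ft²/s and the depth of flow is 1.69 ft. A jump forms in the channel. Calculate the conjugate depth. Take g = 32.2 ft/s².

V₁ = q/y₁ = 56.6/1.69 = 33.5 ft/s. Fr₁ = V₁/√(g·y₁) = 33.5/√(32.2×1.69) = 4.54.
Bélanger equation: y₂/y₁ = ½[√(1 + 8Fr₁²) − 1] = ½[√165.9 − 1] = 5.94.
y₂ = 5.94 × 1.69 = 10.0 ft.

y₂ = 10.0 ft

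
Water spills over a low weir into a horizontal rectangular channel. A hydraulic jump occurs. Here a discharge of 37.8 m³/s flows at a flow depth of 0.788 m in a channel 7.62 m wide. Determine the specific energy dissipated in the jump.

q = Q/b = 37.8/7.62 = 4.96 m²/s; V₁ = q/y₁ = 6.30 m/s. Fr₁ = V₁/√(g·y₁) = 2.26.
Sequent-depth ratio: y₂/y₁ = ½[√(1 + 8Fr₁²) − 1] = ½[√42.01 − 1] = 2.74.
y₂ = 2.74 × 0.788 = 2.16 m.
Head loss: ΔE = (y₂ − y₁)³/(4y₁y₂) = (2.16 − 0.788)³/(4×0.788×2.16) = 2.58/6.81 = 0.379 m.

ΔE = 0.379 m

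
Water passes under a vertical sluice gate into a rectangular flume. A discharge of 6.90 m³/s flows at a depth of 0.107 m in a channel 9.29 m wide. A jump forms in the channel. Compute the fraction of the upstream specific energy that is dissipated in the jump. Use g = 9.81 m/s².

ΔE/E₁ = 0.609 (60.9%)

q = Q/b = 6.90/9.29 = 0.743 m²/s; V₁ = q/y₁ = 6.94 m/s. Fr₁ = V₁/√(g·y₁) = 6.78.
Bélanger equation: y₂/y₁ = ½[√(1 + 8Fr₁²) − 1] = ½[√368.2 − 1] = 9.09.
y₂ = 9.09 × 0.107 = 0.973 m.
E₁ = y₁ + V₁²/2g = 2.56 m. ΔE = (y₂ − y₁)³/(4y₁y₂) = 1.56 m. ΔE/E₁ = 1.56/2.56 = 0.609.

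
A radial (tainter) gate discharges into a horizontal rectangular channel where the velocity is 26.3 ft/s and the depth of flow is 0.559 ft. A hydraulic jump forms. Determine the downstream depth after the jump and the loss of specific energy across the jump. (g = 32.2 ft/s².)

Fr₁ = V₁/√(g·y₁) = 26.3/√(32.2×0.559) = 6.20.
Bélanger equation: y₂/y₁ = ½[√(1 + 8Fr₁²) − 1] = ½[√308.4 − 1] = 8.28.
y₂ = 8.28 × 0.559 = 4.63 ft.
Head loss: ΔE = (y₂ − y₁)³/(4y₁y₂) = (4.63 − 0.559)³/(4×0.559×4.63) = 67.4/10.4 = 6.51 ft.

y₂ = 4.63 ft; ΔE = 6.51 ft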